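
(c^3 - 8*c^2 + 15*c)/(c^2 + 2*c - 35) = c*(c - 3)/(c + 7)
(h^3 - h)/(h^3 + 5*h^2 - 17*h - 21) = h*(h - 1)/(h^2 + 4*h - 21)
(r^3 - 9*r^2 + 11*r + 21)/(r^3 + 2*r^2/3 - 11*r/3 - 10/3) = 3*(r^2 - 10*r + 21)/(3*r^2 - r - 10)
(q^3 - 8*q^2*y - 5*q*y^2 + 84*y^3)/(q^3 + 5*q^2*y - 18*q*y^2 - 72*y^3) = (q - 7*y)/(q + 6*y)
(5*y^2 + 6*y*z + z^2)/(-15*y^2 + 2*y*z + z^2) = (-y - z)/(3*y - z)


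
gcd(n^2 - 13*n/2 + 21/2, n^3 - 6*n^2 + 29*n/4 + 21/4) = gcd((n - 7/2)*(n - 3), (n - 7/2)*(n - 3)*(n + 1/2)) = n^2 - 13*n/2 + 21/2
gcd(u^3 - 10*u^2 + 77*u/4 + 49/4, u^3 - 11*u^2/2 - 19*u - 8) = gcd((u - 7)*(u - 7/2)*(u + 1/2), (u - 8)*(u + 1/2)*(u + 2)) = u + 1/2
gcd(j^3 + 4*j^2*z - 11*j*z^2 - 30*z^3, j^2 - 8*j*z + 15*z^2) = -j + 3*z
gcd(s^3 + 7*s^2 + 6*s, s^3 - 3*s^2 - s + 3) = s + 1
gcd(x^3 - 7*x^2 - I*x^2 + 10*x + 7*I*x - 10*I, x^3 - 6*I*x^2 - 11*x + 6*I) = x - I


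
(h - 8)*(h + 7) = h^2 - h - 56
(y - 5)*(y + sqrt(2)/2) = y^2 - 5*y + sqrt(2)*y/2 - 5*sqrt(2)/2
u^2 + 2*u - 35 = (u - 5)*(u + 7)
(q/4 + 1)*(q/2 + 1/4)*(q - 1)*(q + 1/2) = q^4/8 + q^3/2 - 3*q^2/32 - 13*q/32 - 1/8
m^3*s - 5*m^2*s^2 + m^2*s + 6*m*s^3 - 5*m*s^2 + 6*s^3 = (m - 3*s)*(m - 2*s)*(m*s + s)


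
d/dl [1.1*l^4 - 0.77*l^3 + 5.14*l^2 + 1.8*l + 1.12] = 4.4*l^3 - 2.31*l^2 + 10.28*l + 1.8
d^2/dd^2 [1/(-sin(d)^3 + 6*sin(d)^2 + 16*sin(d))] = (9*sin(d)^3 - 66*sin(d)^2 + 100*sin(d) + 384 + 136/sin(d) - 576/sin(d)^2 - 512/sin(d)^3)/((sin(d) - 8)^3*(sin(d) + 2)^3)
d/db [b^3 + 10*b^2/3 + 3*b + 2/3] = 3*b^2 + 20*b/3 + 3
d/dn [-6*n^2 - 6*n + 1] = -12*n - 6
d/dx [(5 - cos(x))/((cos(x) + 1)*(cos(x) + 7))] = (sin(x)^2 + 10*cos(x) + 46)*sin(x)/((cos(x) + 1)^2*(cos(x) + 7)^2)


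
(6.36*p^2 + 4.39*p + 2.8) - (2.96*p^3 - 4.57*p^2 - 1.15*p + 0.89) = -2.96*p^3 + 10.93*p^2 + 5.54*p + 1.91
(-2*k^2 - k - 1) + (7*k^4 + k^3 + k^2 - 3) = 7*k^4 + k^3 - k^2 - k - 4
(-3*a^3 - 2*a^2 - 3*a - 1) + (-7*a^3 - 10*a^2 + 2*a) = -10*a^3 - 12*a^2 - a - 1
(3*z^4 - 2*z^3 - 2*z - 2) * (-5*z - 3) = -15*z^5 + z^4 + 6*z^3 + 10*z^2 + 16*z + 6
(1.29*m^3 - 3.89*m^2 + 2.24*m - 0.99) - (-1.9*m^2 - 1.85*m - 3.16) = 1.29*m^3 - 1.99*m^2 + 4.09*m + 2.17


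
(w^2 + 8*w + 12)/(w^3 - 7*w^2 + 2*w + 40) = (w + 6)/(w^2 - 9*w + 20)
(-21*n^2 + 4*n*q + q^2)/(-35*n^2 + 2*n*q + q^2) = (-3*n + q)/(-5*n + q)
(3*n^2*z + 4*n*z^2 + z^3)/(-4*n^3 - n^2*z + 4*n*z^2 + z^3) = z*(3*n + z)/(-4*n^2 + 3*n*z + z^2)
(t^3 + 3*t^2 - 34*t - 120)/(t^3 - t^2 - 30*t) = (t + 4)/t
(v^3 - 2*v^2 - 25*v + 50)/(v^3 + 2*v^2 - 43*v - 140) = (v^2 - 7*v + 10)/(v^2 - 3*v - 28)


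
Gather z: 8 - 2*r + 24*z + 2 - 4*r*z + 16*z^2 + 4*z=-2*r + 16*z^2 + z*(28 - 4*r) + 10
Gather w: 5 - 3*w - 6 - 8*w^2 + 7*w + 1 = -8*w^2 + 4*w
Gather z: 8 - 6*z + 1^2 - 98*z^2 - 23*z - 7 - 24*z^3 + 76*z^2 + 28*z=-24*z^3 - 22*z^2 - z + 2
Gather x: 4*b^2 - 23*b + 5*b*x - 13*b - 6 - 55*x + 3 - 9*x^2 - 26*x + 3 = 4*b^2 - 36*b - 9*x^2 + x*(5*b - 81)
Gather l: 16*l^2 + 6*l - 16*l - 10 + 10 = 16*l^2 - 10*l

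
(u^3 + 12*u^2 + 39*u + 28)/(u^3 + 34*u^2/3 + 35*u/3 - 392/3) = 3*(u^2 + 5*u + 4)/(3*u^2 + 13*u - 56)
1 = 1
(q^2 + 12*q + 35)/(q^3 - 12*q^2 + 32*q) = (q^2 + 12*q + 35)/(q*(q^2 - 12*q + 32))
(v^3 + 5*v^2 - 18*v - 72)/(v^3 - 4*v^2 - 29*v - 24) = (v^2 + 2*v - 24)/(v^2 - 7*v - 8)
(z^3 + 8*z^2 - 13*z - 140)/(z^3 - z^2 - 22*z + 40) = (z + 7)/(z - 2)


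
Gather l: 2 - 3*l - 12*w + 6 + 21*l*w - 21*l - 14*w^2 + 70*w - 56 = l*(21*w - 24) - 14*w^2 + 58*w - 48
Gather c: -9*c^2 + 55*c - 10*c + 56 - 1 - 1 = -9*c^2 + 45*c + 54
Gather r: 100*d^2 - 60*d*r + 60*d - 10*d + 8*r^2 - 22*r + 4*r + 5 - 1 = 100*d^2 + 50*d + 8*r^2 + r*(-60*d - 18) + 4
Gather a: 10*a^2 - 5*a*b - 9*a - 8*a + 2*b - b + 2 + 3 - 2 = 10*a^2 + a*(-5*b - 17) + b + 3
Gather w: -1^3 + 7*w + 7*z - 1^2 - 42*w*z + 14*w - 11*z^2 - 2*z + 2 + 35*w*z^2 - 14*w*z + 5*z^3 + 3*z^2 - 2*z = w*(35*z^2 - 56*z + 21) + 5*z^3 - 8*z^2 + 3*z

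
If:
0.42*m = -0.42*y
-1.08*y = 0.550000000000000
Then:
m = 0.51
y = -0.51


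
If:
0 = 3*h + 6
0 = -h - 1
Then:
No Solution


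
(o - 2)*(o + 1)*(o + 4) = o^3 + 3*o^2 - 6*o - 8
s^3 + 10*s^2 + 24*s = s*(s + 4)*(s + 6)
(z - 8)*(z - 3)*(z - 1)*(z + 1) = z^4 - 11*z^3 + 23*z^2 + 11*z - 24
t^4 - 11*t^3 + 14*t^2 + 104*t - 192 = (t - 8)*(t - 4)*(t - 2)*(t + 3)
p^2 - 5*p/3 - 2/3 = (p - 2)*(p + 1/3)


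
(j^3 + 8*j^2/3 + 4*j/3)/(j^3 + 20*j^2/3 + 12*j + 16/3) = j/(j + 4)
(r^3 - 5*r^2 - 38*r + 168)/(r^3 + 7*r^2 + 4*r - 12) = (r^2 - 11*r + 28)/(r^2 + r - 2)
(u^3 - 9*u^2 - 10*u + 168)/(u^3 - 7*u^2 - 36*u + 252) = (u + 4)/(u + 6)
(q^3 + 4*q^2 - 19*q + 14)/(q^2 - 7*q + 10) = (q^2 + 6*q - 7)/(q - 5)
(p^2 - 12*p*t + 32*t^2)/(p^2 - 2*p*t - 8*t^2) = (p - 8*t)/(p + 2*t)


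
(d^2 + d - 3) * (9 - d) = -d^3 + 8*d^2 + 12*d - 27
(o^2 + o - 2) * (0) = 0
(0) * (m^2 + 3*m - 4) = 0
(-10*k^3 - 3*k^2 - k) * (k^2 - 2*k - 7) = -10*k^5 + 17*k^4 + 75*k^3 + 23*k^2 + 7*k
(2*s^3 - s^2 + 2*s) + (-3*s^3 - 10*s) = -s^3 - s^2 - 8*s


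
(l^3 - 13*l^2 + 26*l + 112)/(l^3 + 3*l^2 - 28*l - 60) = (l^2 - 15*l + 56)/(l^2 + l - 30)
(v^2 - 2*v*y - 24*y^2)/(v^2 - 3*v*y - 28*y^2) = (-v + 6*y)/(-v + 7*y)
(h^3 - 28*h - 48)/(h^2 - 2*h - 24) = h + 2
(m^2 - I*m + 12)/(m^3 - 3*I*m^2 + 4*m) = (m + 3*I)/(m*(m + I))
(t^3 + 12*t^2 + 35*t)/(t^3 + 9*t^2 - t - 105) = t/(t - 3)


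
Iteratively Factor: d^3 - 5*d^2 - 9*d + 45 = (d + 3)*(d^2 - 8*d + 15) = (d - 3)*(d + 3)*(d - 5)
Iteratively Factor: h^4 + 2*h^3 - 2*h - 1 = (h - 1)*(h^3 + 3*h^2 + 3*h + 1) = (h - 1)*(h + 1)*(h^2 + 2*h + 1) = (h - 1)*(h + 1)^2*(h + 1)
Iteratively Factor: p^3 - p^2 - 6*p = (p)*(p^2 - p - 6) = p*(p - 3)*(p + 2)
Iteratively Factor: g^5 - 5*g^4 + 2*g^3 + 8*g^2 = (g - 4)*(g^4 - g^3 - 2*g^2) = g*(g - 4)*(g^3 - g^2 - 2*g) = g*(g - 4)*(g - 2)*(g^2 + g) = g^2*(g - 4)*(g - 2)*(g + 1)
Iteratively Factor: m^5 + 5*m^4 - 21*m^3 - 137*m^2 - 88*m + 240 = (m - 1)*(m^4 + 6*m^3 - 15*m^2 - 152*m - 240) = (m - 5)*(m - 1)*(m^3 + 11*m^2 + 40*m + 48) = (m - 5)*(m - 1)*(m + 4)*(m^2 + 7*m + 12) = (m - 5)*(m - 1)*(m + 4)^2*(m + 3)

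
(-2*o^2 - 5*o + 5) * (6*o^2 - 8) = -12*o^4 - 30*o^3 + 46*o^2 + 40*o - 40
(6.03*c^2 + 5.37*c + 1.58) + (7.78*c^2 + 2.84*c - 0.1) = 13.81*c^2 + 8.21*c + 1.48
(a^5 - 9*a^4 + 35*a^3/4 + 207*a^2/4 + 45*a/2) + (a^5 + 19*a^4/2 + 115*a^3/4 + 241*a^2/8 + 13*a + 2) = 2*a^5 + a^4/2 + 75*a^3/2 + 655*a^2/8 + 71*a/2 + 2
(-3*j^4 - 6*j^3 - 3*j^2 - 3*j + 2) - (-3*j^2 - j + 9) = -3*j^4 - 6*j^3 - 2*j - 7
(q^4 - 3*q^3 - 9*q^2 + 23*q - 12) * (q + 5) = q^5 + 2*q^4 - 24*q^3 - 22*q^2 + 103*q - 60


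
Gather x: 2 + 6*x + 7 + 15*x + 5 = 21*x + 14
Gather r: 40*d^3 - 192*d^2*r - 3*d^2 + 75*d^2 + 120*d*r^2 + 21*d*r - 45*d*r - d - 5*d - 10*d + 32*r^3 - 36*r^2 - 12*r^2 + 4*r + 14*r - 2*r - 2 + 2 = 40*d^3 + 72*d^2 - 16*d + 32*r^3 + r^2*(120*d - 48) + r*(-192*d^2 - 24*d + 16)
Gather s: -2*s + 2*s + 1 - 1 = 0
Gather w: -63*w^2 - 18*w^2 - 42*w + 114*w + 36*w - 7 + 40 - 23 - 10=-81*w^2 + 108*w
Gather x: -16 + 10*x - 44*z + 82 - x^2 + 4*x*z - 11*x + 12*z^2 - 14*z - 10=-x^2 + x*(4*z - 1) + 12*z^2 - 58*z + 56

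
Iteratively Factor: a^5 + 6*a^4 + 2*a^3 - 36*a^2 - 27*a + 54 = (a - 1)*(a^4 + 7*a^3 + 9*a^2 - 27*a - 54) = (a - 1)*(a + 3)*(a^3 + 4*a^2 - 3*a - 18) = (a - 1)*(a + 3)^2*(a^2 + a - 6) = (a - 2)*(a - 1)*(a + 3)^2*(a + 3)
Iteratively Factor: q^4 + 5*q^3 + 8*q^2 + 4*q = (q + 2)*(q^3 + 3*q^2 + 2*q) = (q + 1)*(q + 2)*(q^2 + 2*q) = q*(q + 1)*(q + 2)*(q + 2)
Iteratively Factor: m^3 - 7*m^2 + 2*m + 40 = (m + 2)*(m^2 - 9*m + 20) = (m - 4)*(m + 2)*(m - 5)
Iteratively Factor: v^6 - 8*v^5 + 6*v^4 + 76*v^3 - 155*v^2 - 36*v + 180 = (v - 2)*(v^5 - 6*v^4 - 6*v^3 + 64*v^2 - 27*v - 90) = (v - 2)*(v + 3)*(v^4 - 9*v^3 + 21*v^2 + v - 30) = (v - 3)*(v - 2)*(v + 3)*(v^3 - 6*v^2 + 3*v + 10) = (v - 3)*(v - 2)*(v + 1)*(v + 3)*(v^2 - 7*v + 10) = (v - 3)*(v - 2)^2*(v + 1)*(v + 3)*(v - 5)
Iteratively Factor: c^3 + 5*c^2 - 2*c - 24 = (c + 3)*(c^2 + 2*c - 8) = (c - 2)*(c + 3)*(c + 4)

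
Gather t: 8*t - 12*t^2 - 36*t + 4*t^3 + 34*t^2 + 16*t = 4*t^3 + 22*t^2 - 12*t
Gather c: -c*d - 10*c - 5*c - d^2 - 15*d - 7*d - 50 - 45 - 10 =c*(-d - 15) - d^2 - 22*d - 105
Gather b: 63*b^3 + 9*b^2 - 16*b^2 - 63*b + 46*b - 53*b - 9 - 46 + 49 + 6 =63*b^3 - 7*b^2 - 70*b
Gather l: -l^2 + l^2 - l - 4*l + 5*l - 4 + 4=0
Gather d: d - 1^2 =d - 1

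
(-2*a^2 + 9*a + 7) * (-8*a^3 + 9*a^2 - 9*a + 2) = 16*a^5 - 90*a^4 + 43*a^3 - 22*a^2 - 45*a + 14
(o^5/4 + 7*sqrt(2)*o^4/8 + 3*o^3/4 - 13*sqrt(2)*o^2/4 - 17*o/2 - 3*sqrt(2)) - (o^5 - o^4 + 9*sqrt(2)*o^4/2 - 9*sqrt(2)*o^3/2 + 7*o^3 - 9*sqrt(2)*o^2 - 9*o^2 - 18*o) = -3*o^5/4 - 29*sqrt(2)*o^4/8 + o^4 - 25*o^3/4 + 9*sqrt(2)*o^3/2 + 23*sqrt(2)*o^2/4 + 9*o^2 + 19*o/2 - 3*sqrt(2)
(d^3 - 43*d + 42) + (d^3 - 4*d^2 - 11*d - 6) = 2*d^3 - 4*d^2 - 54*d + 36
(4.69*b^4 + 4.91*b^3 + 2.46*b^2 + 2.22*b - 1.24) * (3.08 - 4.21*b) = -19.7449*b^5 - 6.2259*b^4 + 4.7662*b^3 - 1.7694*b^2 + 12.058*b - 3.8192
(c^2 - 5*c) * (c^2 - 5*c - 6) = c^4 - 10*c^3 + 19*c^2 + 30*c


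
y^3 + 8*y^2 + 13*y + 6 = (y + 1)^2*(y + 6)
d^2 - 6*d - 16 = (d - 8)*(d + 2)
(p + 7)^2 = p^2 + 14*p + 49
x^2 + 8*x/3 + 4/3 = (x + 2/3)*(x + 2)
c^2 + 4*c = c*(c + 4)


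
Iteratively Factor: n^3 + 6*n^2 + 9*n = (n + 3)*(n^2 + 3*n) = n*(n + 3)*(n + 3)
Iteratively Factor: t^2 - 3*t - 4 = (t - 4)*(t + 1)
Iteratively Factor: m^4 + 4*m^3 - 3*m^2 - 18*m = (m + 3)*(m^3 + m^2 - 6*m) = (m + 3)^2*(m^2 - 2*m) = m*(m + 3)^2*(m - 2)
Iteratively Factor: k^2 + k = (k)*(k + 1)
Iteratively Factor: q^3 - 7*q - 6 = (q + 1)*(q^2 - q - 6) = (q + 1)*(q + 2)*(q - 3)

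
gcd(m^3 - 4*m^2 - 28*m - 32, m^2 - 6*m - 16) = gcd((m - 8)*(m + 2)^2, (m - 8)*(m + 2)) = m^2 - 6*m - 16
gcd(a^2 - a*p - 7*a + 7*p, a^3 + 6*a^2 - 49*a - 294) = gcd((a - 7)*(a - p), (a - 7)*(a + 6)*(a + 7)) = a - 7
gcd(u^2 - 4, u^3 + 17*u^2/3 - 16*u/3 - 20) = u - 2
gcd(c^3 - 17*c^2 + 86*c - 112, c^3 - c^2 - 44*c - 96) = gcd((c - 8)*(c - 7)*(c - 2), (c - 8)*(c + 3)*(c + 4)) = c - 8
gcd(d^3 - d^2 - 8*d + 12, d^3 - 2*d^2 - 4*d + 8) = d^2 - 4*d + 4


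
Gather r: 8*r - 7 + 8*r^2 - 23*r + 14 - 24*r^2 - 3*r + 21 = -16*r^2 - 18*r + 28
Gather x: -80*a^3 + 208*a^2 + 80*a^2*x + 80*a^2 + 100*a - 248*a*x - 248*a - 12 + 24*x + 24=-80*a^3 + 288*a^2 - 148*a + x*(80*a^2 - 248*a + 24) + 12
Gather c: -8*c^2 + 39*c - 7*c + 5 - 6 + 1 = -8*c^2 + 32*c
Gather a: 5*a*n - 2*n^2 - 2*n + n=5*a*n - 2*n^2 - n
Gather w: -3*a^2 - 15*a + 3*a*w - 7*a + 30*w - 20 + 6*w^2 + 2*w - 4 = -3*a^2 - 22*a + 6*w^2 + w*(3*a + 32) - 24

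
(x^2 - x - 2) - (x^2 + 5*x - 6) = 4 - 6*x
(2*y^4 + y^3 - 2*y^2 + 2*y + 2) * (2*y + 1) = 4*y^5 + 4*y^4 - 3*y^3 + 2*y^2 + 6*y + 2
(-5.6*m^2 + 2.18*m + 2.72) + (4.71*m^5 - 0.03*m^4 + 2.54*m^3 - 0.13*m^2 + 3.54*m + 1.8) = 4.71*m^5 - 0.03*m^4 + 2.54*m^3 - 5.73*m^2 + 5.72*m + 4.52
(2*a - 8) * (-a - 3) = -2*a^2 + 2*a + 24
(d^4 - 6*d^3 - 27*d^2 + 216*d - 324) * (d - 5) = d^5 - 11*d^4 + 3*d^3 + 351*d^2 - 1404*d + 1620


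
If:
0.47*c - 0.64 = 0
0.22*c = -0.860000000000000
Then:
No Solution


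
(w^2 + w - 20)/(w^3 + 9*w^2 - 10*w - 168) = (w + 5)/(w^2 + 13*w + 42)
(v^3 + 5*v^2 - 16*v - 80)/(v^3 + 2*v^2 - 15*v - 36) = (v^2 + 9*v + 20)/(v^2 + 6*v + 9)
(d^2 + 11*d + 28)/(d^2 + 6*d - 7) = (d + 4)/(d - 1)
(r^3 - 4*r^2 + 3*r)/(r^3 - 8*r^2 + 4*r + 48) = r*(r^2 - 4*r + 3)/(r^3 - 8*r^2 + 4*r + 48)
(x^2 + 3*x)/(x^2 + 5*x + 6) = x/(x + 2)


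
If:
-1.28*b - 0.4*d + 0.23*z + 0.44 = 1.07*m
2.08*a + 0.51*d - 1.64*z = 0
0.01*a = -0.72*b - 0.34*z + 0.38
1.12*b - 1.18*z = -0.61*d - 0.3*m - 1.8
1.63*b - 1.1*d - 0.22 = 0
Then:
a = 1.23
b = -0.16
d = -0.44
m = 1.07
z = 1.42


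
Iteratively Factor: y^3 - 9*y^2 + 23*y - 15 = (y - 5)*(y^2 - 4*y + 3) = (y - 5)*(y - 3)*(y - 1)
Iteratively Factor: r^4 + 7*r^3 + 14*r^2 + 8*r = (r + 2)*(r^3 + 5*r^2 + 4*r) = (r + 2)*(r + 4)*(r^2 + r) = (r + 1)*(r + 2)*(r + 4)*(r)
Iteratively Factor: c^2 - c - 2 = (c + 1)*(c - 2)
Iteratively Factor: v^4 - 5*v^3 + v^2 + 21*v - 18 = (v - 1)*(v^3 - 4*v^2 - 3*v + 18) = (v - 3)*(v - 1)*(v^2 - v - 6) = (v - 3)*(v - 1)*(v + 2)*(v - 3)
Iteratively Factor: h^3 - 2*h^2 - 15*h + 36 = (h + 4)*(h^2 - 6*h + 9) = (h - 3)*(h + 4)*(h - 3)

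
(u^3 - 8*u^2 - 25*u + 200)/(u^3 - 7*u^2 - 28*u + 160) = (u - 5)/(u - 4)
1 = 1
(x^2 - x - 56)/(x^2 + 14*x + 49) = (x - 8)/(x + 7)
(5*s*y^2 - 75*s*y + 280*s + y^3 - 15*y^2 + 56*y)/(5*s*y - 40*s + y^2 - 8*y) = y - 7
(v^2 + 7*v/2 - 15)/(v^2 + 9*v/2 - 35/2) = (v + 6)/(v + 7)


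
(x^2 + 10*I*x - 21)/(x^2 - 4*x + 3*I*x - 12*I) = (x + 7*I)/(x - 4)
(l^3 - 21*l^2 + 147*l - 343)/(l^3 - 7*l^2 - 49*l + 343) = (l - 7)/(l + 7)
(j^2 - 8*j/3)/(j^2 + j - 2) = j*(3*j - 8)/(3*(j^2 + j - 2))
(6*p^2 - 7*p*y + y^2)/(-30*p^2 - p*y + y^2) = (-p + y)/(5*p + y)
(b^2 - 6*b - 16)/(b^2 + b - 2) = (b - 8)/(b - 1)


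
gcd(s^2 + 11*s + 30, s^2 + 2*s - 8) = 1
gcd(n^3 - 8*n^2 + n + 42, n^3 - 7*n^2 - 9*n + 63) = n^2 - 10*n + 21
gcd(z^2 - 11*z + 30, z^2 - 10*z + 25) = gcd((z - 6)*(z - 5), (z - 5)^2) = z - 5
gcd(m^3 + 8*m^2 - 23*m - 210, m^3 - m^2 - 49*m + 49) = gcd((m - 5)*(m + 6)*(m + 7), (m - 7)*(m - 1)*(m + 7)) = m + 7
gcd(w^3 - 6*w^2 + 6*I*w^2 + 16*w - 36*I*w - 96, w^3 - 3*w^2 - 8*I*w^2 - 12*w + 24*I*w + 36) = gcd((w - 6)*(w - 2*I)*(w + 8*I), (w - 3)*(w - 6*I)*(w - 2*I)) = w - 2*I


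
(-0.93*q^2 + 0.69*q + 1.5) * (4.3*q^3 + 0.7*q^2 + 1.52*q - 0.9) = -3.999*q^5 + 2.316*q^4 + 5.5194*q^3 + 2.9358*q^2 + 1.659*q - 1.35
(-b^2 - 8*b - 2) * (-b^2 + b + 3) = b^4 + 7*b^3 - 9*b^2 - 26*b - 6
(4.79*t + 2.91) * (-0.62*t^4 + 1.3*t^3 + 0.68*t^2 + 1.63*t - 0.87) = -2.9698*t^5 + 4.4228*t^4 + 7.0402*t^3 + 9.7865*t^2 + 0.576*t - 2.5317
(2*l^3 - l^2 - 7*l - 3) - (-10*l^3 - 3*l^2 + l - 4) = 12*l^3 + 2*l^2 - 8*l + 1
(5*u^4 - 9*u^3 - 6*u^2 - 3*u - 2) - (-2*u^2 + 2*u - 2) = 5*u^4 - 9*u^3 - 4*u^2 - 5*u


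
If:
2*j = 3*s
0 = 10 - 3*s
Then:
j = 5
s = 10/3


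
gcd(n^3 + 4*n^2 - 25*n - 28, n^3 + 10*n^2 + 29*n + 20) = n + 1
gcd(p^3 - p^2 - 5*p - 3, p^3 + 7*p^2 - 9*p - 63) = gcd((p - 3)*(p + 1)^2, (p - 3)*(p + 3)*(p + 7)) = p - 3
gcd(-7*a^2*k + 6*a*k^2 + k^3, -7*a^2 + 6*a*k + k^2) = 7*a^2 - 6*a*k - k^2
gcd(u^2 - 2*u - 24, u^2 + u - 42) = u - 6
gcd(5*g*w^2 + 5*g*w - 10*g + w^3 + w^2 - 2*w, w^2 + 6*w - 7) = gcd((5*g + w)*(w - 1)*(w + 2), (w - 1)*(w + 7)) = w - 1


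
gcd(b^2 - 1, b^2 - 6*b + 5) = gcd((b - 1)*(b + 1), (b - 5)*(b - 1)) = b - 1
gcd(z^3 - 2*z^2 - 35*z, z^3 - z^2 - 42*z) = z^2 - 7*z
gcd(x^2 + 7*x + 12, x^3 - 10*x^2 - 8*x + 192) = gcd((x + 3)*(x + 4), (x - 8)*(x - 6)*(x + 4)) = x + 4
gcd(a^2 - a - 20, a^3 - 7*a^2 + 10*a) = a - 5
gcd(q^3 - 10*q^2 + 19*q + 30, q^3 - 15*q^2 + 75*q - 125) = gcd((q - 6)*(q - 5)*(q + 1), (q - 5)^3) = q - 5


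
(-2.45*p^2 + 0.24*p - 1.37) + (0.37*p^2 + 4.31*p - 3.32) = -2.08*p^2 + 4.55*p - 4.69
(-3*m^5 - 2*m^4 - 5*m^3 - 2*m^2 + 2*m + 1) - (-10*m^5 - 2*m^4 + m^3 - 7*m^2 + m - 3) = 7*m^5 - 6*m^3 + 5*m^2 + m + 4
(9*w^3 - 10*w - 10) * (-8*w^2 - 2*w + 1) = -72*w^5 - 18*w^4 + 89*w^3 + 100*w^2 + 10*w - 10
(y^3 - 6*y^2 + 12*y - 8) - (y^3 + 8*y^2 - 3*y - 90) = -14*y^2 + 15*y + 82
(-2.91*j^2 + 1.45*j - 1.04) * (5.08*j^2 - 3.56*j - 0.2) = -14.7828*j^4 + 17.7256*j^3 - 9.8632*j^2 + 3.4124*j + 0.208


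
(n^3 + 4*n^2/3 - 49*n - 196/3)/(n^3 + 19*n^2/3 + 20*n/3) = (n^2 - 49)/(n*(n + 5))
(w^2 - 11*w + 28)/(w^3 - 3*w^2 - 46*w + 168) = (w - 7)/(w^2 + w - 42)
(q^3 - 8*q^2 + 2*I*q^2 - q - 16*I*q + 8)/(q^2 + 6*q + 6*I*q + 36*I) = (q^3 + 2*q^2*(-4 + I) - q*(1 + 16*I) + 8)/(q^2 + 6*q*(1 + I) + 36*I)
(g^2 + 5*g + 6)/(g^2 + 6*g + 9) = (g + 2)/(g + 3)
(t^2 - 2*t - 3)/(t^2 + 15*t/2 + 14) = 2*(t^2 - 2*t - 3)/(2*t^2 + 15*t + 28)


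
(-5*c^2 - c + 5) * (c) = -5*c^3 - c^2 + 5*c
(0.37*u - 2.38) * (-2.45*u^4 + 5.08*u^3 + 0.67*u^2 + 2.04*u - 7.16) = -0.9065*u^5 + 7.7106*u^4 - 11.8425*u^3 - 0.8398*u^2 - 7.5044*u + 17.0408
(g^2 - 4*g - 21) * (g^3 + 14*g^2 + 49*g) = g^5 + 10*g^4 - 28*g^3 - 490*g^2 - 1029*g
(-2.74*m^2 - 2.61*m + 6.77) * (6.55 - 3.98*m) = 10.9052*m^3 - 7.5592*m^2 - 44.0401*m + 44.3435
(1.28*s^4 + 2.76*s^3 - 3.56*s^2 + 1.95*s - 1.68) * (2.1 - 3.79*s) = -4.8512*s^5 - 7.7724*s^4 + 19.2884*s^3 - 14.8665*s^2 + 10.4622*s - 3.528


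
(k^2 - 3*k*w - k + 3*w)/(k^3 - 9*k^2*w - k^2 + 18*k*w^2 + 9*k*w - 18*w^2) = 1/(k - 6*w)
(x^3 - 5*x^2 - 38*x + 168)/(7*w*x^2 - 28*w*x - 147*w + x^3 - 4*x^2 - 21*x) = (x^2 + 2*x - 24)/(7*w*x + 21*w + x^2 + 3*x)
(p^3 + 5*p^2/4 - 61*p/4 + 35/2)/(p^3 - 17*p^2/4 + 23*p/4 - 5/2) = (4*p^2 + 13*p - 35)/(4*p^2 - 9*p + 5)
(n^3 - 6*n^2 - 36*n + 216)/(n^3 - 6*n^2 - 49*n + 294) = (n^2 - 36)/(n^2 - 49)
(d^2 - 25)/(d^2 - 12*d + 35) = (d + 5)/(d - 7)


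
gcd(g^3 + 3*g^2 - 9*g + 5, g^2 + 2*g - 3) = g - 1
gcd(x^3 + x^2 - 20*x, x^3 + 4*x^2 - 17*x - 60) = x^2 + x - 20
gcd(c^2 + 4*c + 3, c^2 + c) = c + 1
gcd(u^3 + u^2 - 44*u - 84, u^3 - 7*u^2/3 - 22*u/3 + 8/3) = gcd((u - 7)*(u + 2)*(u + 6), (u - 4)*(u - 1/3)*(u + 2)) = u + 2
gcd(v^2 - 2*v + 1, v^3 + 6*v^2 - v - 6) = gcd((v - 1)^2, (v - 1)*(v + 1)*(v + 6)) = v - 1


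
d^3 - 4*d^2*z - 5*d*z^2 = d*(d - 5*z)*(d + z)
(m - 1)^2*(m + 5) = m^3 + 3*m^2 - 9*m + 5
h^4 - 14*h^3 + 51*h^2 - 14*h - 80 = (h - 8)*(h - 5)*(h - 2)*(h + 1)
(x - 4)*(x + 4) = x^2 - 16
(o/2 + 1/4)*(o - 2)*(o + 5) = o^3/2 + 7*o^2/4 - 17*o/4 - 5/2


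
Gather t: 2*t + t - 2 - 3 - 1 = 3*t - 6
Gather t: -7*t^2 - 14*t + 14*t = -7*t^2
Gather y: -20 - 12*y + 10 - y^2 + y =-y^2 - 11*y - 10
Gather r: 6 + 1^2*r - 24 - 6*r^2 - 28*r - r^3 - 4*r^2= -r^3 - 10*r^2 - 27*r - 18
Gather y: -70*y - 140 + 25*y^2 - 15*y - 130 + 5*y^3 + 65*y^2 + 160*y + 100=5*y^3 + 90*y^2 + 75*y - 170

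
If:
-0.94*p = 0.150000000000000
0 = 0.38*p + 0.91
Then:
No Solution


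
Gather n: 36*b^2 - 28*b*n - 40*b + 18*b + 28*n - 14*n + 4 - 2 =36*b^2 - 22*b + n*(14 - 28*b) + 2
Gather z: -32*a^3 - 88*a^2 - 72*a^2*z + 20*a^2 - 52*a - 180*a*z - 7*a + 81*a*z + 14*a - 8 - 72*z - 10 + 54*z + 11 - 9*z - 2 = -32*a^3 - 68*a^2 - 45*a + z*(-72*a^2 - 99*a - 27) - 9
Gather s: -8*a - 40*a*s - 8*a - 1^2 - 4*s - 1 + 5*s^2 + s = -16*a + 5*s^2 + s*(-40*a - 3) - 2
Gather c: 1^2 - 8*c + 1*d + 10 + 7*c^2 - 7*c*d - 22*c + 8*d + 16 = 7*c^2 + c*(-7*d - 30) + 9*d + 27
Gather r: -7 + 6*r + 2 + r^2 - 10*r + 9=r^2 - 4*r + 4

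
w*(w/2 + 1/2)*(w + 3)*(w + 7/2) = w^4/2 + 15*w^3/4 + 17*w^2/2 + 21*w/4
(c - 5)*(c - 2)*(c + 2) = c^3 - 5*c^2 - 4*c + 20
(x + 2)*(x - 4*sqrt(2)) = x^2 - 4*sqrt(2)*x + 2*x - 8*sqrt(2)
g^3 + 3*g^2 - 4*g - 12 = (g - 2)*(g + 2)*(g + 3)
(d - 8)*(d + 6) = d^2 - 2*d - 48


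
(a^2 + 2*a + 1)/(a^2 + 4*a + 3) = (a + 1)/(a + 3)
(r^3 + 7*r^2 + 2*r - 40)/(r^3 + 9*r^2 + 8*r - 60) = (r + 4)/(r + 6)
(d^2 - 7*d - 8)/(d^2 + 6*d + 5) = (d - 8)/(d + 5)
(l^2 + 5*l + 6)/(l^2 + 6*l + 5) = (l^2 + 5*l + 6)/(l^2 + 6*l + 5)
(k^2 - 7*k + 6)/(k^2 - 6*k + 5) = (k - 6)/(k - 5)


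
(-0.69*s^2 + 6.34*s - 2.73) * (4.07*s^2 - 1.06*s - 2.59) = -2.8083*s^4 + 26.5352*s^3 - 16.0444*s^2 - 13.5268*s + 7.0707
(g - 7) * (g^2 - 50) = g^3 - 7*g^2 - 50*g + 350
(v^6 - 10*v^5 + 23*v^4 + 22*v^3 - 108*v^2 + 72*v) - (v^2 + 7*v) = v^6 - 10*v^5 + 23*v^4 + 22*v^3 - 109*v^2 + 65*v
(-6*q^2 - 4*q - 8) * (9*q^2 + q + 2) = -54*q^4 - 42*q^3 - 88*q^2 - 16*q - 16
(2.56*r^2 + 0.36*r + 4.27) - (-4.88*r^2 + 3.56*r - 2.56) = 7.44*r^2 - 3.2*r + 6.83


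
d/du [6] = 0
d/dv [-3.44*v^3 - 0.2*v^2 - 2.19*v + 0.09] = -10.32*v^2 - 0.4*v - 2.19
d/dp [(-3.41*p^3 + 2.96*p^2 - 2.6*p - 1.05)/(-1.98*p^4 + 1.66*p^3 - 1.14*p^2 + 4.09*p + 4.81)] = (-6.7518*p^6 + 11.7216*p^5 - 16.4702*p^4 - 27.5778*p^3 - 34.8349*p^2 + 26.0812*p - 8.2115)/(3.9204*p^8 - 6.5736*p^7 + 7.27*p^6 - 19.9812*p^5 - 4.1692*p^4 + 6.644*p^3 + 5.7613*p^2 + 39.3458*p + 23.1361)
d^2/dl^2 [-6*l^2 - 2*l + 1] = -12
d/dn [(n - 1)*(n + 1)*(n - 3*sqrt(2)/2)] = 3*n^2 - 3*sqrt(2)*n - 1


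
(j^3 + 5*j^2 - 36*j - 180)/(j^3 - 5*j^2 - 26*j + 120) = (j + 6)/(j - 4)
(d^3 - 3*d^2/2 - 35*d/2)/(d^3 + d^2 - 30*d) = (d + 7/2)/(d + 6)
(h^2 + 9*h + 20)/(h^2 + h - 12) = (h + 5)/(h - 3)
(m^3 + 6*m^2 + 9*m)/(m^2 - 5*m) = (m^2 + 6*m + 9)/(m - 5)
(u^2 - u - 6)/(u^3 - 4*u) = (u - 3)/(u*(u - 2))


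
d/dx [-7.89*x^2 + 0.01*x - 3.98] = 0.01 - 15.78*x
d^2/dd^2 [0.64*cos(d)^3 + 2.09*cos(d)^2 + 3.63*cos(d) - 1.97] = -4.11*cos(d) - 4.18*cos(2*d) - 1.44*cos(3*d)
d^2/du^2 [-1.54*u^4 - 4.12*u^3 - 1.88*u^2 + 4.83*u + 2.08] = -18.48*u^2 - 24.72*u - 3.76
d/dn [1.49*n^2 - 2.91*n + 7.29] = 2.98*n - 2.91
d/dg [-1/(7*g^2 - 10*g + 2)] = 2*(7*g - 5)/(7*g^2 - 10*g + 2)^2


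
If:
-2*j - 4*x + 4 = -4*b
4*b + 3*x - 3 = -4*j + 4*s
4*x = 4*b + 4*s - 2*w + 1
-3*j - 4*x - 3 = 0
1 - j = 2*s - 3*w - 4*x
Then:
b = 17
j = -75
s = -137/8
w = -443/4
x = 111/2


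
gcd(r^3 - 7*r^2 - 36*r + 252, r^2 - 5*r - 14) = r - 7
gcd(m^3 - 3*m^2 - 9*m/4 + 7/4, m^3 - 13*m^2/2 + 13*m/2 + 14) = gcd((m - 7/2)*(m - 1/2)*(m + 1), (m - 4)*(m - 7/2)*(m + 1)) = m^2 - 5*m/2 - 7/2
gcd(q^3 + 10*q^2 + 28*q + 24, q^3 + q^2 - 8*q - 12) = q^2 + 4*q + 4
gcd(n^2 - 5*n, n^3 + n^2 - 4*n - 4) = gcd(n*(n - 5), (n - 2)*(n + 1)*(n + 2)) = 1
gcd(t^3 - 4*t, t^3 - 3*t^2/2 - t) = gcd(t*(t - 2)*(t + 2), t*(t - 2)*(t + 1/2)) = t^2 - 2*t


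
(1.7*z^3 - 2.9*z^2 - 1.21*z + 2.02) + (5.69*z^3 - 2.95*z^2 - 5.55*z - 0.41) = 7.39*z^3 - 5.85*z^2 - 6.76*z + 1.61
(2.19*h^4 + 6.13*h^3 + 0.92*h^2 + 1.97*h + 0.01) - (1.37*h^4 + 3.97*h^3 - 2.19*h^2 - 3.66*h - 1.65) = 0.82*h^4 + 2.16*h^3 + 3.11*h^2 + 5.63*h + 1.66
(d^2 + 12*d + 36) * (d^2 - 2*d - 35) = d^4 + 10*d^3 - 23*d^2 - 492*d - 1260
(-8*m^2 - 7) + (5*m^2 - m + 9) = -3*m^2 - m + 2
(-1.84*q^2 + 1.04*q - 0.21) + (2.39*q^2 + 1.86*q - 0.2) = 0.55*q^2 + 2.9*q - 0.41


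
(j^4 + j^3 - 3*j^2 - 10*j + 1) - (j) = j^4 + j^3 - 3*j^2 - 11*j + 1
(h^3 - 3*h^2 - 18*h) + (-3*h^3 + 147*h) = -2*h^3 - 3*h^2 + 129*h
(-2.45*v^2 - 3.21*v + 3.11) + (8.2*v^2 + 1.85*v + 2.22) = 5.75*v^2 - 1.36*v + 5.33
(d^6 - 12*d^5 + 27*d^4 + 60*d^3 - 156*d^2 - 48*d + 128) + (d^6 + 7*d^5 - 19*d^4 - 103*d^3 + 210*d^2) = 2*d^6 - 5*d^5 + 8*d^4 - 43*d^3 + 54*d^2 - 48*d + 128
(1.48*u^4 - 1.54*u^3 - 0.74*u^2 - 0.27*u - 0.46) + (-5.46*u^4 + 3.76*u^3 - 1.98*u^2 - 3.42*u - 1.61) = -3.98*u^4 + 2.22*u^3 - 2.72*u^2 - 3.69*u - 2.07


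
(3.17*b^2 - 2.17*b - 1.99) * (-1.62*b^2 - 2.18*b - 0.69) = -5.1354*b^4 - 3.3952*b^3 + 5.7671*b^2 + 5.8355*b + 1.3731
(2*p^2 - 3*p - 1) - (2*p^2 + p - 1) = -4*p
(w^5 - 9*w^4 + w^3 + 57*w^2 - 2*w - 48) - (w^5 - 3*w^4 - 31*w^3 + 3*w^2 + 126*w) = -6*w^4 + 32*w^3 + 54*w^2 - 128*w - 48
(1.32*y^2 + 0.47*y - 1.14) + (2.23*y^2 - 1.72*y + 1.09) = 3.55*y^2 - 1.25*y - 0.0499999999999998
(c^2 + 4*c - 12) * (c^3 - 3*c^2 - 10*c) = c^5 + c^4 - 34*c^3 - 4*c^2 + 120*c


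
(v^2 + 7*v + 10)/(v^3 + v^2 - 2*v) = (v + 5)/(v*(v - 1))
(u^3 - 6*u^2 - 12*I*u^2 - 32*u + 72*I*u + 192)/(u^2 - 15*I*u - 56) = (u^2 + u*(-6 - 4*I) + 24*I)/(u - 7*I)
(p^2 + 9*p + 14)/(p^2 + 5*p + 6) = (p + 7)/(p + 3)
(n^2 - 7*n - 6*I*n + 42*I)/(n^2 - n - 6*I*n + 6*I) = (n - 7)/(n - 1)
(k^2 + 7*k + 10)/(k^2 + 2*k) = (k + 5)/k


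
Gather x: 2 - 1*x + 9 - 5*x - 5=6 - 6*x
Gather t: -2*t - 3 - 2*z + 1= -2*t - 2*z - 2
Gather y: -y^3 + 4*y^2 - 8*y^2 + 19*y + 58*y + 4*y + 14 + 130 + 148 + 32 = -y^3 - 4*y^2 + 81*y + 324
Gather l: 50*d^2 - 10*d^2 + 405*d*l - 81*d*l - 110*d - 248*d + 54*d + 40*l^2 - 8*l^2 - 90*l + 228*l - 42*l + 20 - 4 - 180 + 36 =40*d^2 - 304*d + 32*l^2 + l*(324*d + 96) - 128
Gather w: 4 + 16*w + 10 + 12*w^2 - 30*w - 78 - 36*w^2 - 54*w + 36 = -24*w^2 - 68*w - 28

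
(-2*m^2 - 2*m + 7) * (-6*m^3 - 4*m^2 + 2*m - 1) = 12*m^5 + 20*m^4 - 38*m^3 - 30*m^2 + 16*m - 7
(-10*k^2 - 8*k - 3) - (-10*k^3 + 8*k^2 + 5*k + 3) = 10*k^3 - 18*k^2 - 13*k - 6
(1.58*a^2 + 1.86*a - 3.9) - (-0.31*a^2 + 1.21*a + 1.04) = 1.89*a^2 + 0.65*a - 4.94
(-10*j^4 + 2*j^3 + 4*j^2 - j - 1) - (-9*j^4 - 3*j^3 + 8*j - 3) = -j^4 + 5*j^3 + 4*j^2 - 9*j + 2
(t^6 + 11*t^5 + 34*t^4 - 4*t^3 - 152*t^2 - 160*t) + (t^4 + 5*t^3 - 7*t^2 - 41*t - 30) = t^6 + 11*t^5 + 35*t^4 + t^3 - 159*t^2 - 201*t - 30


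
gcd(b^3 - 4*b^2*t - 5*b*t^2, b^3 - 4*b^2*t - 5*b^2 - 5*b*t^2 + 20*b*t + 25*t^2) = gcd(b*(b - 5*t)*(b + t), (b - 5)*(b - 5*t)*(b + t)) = -b^2 + 4*b*t + 5*t^2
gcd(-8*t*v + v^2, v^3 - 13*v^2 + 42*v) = v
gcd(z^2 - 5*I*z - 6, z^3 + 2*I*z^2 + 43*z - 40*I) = 1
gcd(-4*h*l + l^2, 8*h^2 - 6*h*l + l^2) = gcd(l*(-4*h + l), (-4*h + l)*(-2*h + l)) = 4*h - l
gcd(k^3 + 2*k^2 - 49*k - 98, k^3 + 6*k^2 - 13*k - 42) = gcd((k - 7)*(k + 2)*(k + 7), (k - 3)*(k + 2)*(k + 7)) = k^2 + 9*k + 14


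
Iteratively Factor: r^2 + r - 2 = (r + 2)*(r - 1)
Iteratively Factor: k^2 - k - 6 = (k + 2)*(k - 3)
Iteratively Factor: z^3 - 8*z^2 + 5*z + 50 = (z - 5)*(z^2 - 3*z - 10) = (z - 5)*(z + 2)*(z - 5)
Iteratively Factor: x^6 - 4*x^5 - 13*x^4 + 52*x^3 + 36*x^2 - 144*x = (x - 4)*(x^5 - 13*x^3 + 36*x) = x*(x - 4)*(x^4 - 13*x^2 + 36) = x*(x - 4)*(x - 3)*(x^3 + 3*x^2 - 4*x - 12) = x*(x - 4)*(x - 3)*(x + 3)*(x^2 - 4) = x*(x - 4)*(x - 3)*(x + 2)*(x + 3)*(x - 2)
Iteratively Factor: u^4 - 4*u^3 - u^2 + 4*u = (u - 1)*(u^3 - 3*u^2 - 4*u) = (u - 1)*(u + 1)*(u^2 - 4*u) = (u - 4)*(u - 1)*(u + 1)*(u)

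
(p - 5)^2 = p^2 - 10*p + 25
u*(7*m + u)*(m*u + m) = 7*m^2*u^2 + 7*m^2*u + m*u^3 + m*u^2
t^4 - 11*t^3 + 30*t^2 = t^2*(t - 6)*(t - 5)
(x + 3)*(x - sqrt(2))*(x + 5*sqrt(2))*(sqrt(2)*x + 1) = sqrt(2)*x^4 + 3*sqrt(2)*x^3 + 9*x^3 - 6*sqrt(2)*x^2 + 27*x^2 - 18*sqrt(2)*x - 10*x - 30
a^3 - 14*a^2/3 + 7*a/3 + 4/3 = (a - 4)*(a - 1)*(a + 1/3)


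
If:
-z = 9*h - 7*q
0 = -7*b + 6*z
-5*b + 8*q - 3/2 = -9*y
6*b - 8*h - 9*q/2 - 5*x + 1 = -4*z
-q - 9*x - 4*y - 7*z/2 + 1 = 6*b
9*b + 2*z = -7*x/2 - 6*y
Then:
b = -356220/1382953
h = -304696/1382953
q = -451122/1382953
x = 410178/1382953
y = 45641/145574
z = -415590/1382953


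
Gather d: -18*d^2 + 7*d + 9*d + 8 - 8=-18*d^2 + 16*d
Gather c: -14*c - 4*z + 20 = -14*c - 4*z + 20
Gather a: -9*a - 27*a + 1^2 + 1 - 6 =-36*a - 4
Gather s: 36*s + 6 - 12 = 36*s - 6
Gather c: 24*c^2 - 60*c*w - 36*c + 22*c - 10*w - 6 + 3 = 24*c^2 + c*(-60*w - 14) - 10*w - 3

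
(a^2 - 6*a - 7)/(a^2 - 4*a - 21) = (a + 1)/(a + 3)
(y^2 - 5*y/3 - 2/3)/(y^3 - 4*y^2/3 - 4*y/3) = (3*y + 1)/(y*(3*y + 2))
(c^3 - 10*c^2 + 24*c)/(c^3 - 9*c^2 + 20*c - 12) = c*(c - 4)/(c^2 - 3*c + 2)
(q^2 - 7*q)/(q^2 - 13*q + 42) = q/(q - 6)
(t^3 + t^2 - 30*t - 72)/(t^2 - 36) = (t^2 + 7*t + 12)/(t + 6)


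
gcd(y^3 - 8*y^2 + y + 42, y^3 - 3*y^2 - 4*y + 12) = y^2 - y - 6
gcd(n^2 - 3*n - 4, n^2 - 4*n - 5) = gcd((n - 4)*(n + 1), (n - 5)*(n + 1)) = n + 1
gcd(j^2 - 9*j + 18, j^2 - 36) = j - 6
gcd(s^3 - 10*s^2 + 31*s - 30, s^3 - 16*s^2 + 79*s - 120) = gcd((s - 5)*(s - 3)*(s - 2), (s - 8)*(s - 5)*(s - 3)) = s^2 - 8*s + 15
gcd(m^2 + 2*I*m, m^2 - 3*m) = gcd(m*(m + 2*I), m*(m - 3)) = m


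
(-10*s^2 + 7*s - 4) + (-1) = -10*s^2 + 7*s - 5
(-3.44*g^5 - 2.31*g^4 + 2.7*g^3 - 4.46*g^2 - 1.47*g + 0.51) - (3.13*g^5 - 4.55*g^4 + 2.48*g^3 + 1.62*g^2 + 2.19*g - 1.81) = -6.57*g^5 + 2.24*g^4 + 0.22*g^3 - 6.08*g^2 - 3.66*g + 2.32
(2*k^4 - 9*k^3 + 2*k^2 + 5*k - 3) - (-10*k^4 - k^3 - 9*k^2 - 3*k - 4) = 12*k^4 - 8*k^3 + 11*k^2 + 8*k + 1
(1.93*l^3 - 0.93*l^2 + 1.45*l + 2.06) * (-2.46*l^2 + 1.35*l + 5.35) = -4.7478*l^5 + 4.8933*l^4 + 5.503*l^3 - 8.0856*l^2 + 10.5385*l + 11.021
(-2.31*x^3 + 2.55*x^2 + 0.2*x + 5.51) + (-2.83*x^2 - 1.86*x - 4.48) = -2.31*x^3 - 0.28*x^2 - 1.66*x + 1.03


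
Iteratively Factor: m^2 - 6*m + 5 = (m - 5)*(m - 1)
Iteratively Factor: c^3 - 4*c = (c + 2)*(c^2 - 2*c) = c*(c + 2)*(c - 2)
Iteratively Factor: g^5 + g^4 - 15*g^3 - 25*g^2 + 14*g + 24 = (g + 1)*(g^4 - 15*g^2 - 10*g + 24) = (g + 1)*(g + 3)*(g^3 - 3*g^2 - 6*g + 8) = (g - 4)*(g + 1)*(g + 3)*(g^2 + g - 2) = (g - 4)*(g + 1)*(g + 2)*(g + 3)*(g - 1)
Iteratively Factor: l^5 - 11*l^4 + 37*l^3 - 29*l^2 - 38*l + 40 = (l - 2)*(l^4 - 9*l^3 + 19*l^2 + 9*l - 20) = (l - 5)*(l - 2)*(l^3 - 4*l^2 - l + 4) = (l - 5)*(l - 2)*(l + 1)*(l^2 - 5*l + 4) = (l - 5)*(l - 2)*(l - 1)*(l + 1)*(l - 4)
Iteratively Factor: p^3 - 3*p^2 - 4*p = (p + 1)*(p^2 - 4*p) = p*(p + 1)*(p - 4)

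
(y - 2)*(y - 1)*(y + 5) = y^3 + 2*y^2 - 13*y + 10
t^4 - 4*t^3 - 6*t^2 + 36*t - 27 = (t - 3)^2*(t - 1)*(t + 3)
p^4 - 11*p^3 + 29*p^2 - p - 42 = (p - 7)*(p - 3)*(p - 2)*(p + 1)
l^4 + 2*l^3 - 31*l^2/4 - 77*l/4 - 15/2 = (l - 3)*(l + 1/2)*(l + 2)*(l + 5/2)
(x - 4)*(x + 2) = x^2 - 2*x - 8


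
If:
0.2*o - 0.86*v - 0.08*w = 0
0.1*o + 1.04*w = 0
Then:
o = -10.4*w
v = -2.51162790697674*w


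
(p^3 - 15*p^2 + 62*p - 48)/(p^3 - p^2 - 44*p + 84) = (p^2 - 9*p + 8)/(p^2 + 5*p - 14)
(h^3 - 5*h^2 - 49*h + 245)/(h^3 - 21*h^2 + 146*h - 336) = (h^2 + 2*h - 35)/(h^2 - 14*h + 48)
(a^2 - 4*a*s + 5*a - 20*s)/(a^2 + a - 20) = (a - 4*s)/(a - 4)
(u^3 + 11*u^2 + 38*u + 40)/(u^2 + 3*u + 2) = (u^2 + 9*u + 20)/(u + 1)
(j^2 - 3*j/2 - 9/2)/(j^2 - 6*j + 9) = (j + 3/2)/(j - 3)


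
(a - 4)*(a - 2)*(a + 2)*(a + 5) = a^4 + a^3 - 24*a^2 - 4*a + 80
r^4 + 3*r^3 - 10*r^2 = r^2*(r - 2)*(r + 5)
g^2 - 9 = (g - 3)*(g + 3)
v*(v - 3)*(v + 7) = v^3 + 4*v^2 - 21*v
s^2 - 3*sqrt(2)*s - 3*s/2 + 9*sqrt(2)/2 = (s - 3/2)*(s - 3*sqrt(2))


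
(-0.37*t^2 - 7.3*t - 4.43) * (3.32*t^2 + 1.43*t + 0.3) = -1.2284*t^4 - 24.7651*t^3 - 25.2576*t^2 - 8.5249*t - 1.329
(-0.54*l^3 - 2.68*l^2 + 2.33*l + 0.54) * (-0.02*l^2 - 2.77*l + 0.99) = 0.0108*l^5 + 1.5494*l^4 + 6.8424*l^3 - 9.1181*l^2 + 0.8109*l + 0.5346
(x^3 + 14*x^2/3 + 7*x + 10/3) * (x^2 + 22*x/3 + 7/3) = x^5 + 12*x^4 + 392*x^3/9 + 590*x^2/9 + 367*x/9 + 70/9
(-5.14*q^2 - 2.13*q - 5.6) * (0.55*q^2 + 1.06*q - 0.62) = -2.827*q^4 - 6.6199*q^3 - 2.151*q^2 - 4.6154*q + 3.472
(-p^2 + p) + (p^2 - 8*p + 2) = 2 - 7*p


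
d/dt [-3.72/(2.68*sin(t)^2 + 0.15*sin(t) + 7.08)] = (19.9392*sin(t) + 0.558)*cos(t)/(2.68*sin(t)^2 + 0.15*sin(t) + 7.08)^2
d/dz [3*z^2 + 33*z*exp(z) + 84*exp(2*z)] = 33*z*exp(z) + 6*z + 168*exp(2*z) + 33*exp(z)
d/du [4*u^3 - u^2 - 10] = 2*u*(6*u - 1)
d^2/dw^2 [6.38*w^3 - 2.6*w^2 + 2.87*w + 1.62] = 38.28*w - 5.2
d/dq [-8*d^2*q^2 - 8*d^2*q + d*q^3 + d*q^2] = d*(-16*d*q - 8*d + 3*q^2 + 2*q)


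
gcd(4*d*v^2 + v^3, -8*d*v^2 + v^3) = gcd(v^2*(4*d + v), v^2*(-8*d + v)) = v^2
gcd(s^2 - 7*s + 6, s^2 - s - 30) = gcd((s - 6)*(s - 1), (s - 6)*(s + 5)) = s - 6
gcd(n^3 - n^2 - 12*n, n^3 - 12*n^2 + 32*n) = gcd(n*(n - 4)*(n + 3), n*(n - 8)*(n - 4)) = n^2 - 4*n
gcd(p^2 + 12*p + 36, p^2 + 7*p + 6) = p + 6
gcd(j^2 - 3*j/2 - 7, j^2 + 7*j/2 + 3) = j + 2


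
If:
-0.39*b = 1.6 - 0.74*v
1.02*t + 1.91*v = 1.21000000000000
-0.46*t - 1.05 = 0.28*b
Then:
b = -1.53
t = -1.35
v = 1.35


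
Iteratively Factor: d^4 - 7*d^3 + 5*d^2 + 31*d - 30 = (d - 3)*(d^3 - 4*d^2 - 7*d + 10) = (d - 3)*(d + 2)*(d^2 - 6*d + 5) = (d - 5)*(d - 3)*(d + 2)*(d - 1)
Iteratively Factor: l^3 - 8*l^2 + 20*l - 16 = (l - 2)*(l^2 - 6*l + 8) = (l - 2)^2*(l - 4)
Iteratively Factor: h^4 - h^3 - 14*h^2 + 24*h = (h + 4)*(h^3 - 5*h^2 + 6*h) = (h - 3)*(h + 4)*(h^2 - 2*h) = h*(h - 3)*(h + 4)*(h - 2)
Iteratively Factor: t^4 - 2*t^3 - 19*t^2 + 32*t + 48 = (t - 4)*(t^3 + 2*t^2 - 11*t - 12) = (t - 4)*(t - 3)*(t^2 + 5*t + 4) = (t - 4)*(t - 3)*(t + 4)*(t + 1)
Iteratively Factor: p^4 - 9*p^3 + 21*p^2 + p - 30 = (p + 1)*(p^3 - 10*p^2 + 31*p - 30) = (p - 2)*(p + 1)*(p^2 - 8*p + 15) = (p - 5)*(p - 2)*(p + 1)*(p - 3)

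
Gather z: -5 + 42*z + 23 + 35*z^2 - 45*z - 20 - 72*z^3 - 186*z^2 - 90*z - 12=-72*z^3 - 151*z^2 - 93*z - 14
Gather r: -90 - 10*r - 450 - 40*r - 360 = -50*r - 900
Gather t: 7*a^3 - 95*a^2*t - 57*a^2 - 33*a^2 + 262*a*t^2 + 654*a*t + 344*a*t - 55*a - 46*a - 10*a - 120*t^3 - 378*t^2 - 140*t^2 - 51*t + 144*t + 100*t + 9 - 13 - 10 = 7*a^3 - 90*a^2 - 111*a - 120*t^3 + t^2*(262*a - 518) + t*(-95*a^2 + 998*a + 193) - 14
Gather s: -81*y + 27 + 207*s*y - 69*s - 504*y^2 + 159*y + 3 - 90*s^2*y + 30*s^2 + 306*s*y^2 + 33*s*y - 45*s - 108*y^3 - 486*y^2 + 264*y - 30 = s^2*(30 - 90*y) + s*(306*y^2 + 240*y - 114) - 108*y^3 - 990*y^2 + 342*y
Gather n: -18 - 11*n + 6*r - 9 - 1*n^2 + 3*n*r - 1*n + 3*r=-n^2 + n*(3*r - 12) + 9*r - 27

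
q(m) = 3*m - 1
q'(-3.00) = 3.00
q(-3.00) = -10.00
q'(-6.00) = 3.00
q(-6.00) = -19.00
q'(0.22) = 3.00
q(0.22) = -0.34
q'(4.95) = 3.00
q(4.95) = 13.85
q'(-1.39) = 3.00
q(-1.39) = -5.17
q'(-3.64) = 3.00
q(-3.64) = -11.92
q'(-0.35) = 3.00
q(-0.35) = -2.05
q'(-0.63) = 3.00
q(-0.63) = -2.89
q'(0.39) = 3.00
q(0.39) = 0.17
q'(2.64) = 3.00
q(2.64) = 6.92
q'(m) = 3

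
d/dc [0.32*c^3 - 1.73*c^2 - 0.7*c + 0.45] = 0.96*c^2 - 3.46*c - 0.7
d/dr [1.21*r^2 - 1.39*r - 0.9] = 2.42*r - 1.39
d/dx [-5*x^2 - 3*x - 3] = -10*x - 3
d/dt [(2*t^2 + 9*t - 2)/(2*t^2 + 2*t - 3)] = (-14*t^2 - 4*t - 23)/(4*t^4 + 8*t^3 - 8*t^2 - 12*t + 9)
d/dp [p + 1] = 1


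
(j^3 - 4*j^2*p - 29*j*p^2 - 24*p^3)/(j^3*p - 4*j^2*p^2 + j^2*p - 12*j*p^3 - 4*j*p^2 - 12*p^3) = (-j^3 + 4*j^2*p + 29*j*p^2 + 24*p^3)/(p*(-j^3 + 4*j^2*p - j^2 + 12*j*p^2 + 4*j*p + 12*p^2))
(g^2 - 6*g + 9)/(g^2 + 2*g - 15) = (g - 3)/(g + 5)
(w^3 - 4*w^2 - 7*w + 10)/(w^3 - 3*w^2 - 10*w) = (w - 1)/w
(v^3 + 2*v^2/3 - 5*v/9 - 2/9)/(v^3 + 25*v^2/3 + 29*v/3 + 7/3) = (v - 2/3)/(v + 7)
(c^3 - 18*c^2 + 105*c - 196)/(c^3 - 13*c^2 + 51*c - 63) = (c^2 - 11*c + 28)/(c^2 - 6*c + 9)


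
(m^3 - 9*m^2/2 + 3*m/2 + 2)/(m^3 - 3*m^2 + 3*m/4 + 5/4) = 2*(m - 4)/(2*m - 5)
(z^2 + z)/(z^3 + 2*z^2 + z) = 1/(z + 1)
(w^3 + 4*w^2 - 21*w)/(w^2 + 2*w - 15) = w*(w + 7)/(w + 5)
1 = 1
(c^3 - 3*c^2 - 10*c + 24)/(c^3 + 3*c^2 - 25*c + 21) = (c^3 - 3*c^2 - 10*c + 24)/(c^3 + 3*c^2 - 25*c + 21)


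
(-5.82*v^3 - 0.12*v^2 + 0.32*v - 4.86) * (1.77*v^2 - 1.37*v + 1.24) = -10.3014*v^5 + 7.761*v^4 - 6.486*v^3 - 9.1894*v^2 + 7.055*v - 6.0264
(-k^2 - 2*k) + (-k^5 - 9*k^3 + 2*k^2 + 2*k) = -k^5 - 9*k^3 + k^2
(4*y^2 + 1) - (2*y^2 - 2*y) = 2*y^2 + 2*y + 1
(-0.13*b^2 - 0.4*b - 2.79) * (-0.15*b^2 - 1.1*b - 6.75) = 0.0195*b^4 + 0.203*b^3 + 1.736*b^2 + 5.769*b + 18.8325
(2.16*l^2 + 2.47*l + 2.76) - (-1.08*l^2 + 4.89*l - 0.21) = 3.24*l^2 - 2.42*l + 2.97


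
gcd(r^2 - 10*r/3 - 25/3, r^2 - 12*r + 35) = r - 5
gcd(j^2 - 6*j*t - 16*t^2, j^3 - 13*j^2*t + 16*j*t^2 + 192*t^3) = -j + 8*t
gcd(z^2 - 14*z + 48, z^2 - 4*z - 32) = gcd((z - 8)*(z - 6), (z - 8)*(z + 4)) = z - 8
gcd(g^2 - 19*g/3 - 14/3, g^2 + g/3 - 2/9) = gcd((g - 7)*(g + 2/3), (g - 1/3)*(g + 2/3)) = g + 2/3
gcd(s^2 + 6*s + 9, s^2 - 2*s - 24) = 1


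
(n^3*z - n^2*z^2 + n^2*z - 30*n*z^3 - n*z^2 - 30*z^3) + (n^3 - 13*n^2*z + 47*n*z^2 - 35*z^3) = n^3*z + n^3 - n^2*z^2 - 12*n^2*z - 30*n*z^3 + 46*n*z^2 - 65*z^3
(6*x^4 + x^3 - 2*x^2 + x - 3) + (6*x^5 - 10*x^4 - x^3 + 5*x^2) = 6*x^5 - 4*x^4 + 3*x^2 + x - 3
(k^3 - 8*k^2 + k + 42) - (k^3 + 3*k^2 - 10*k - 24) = -11*k^2 + 11*k + 66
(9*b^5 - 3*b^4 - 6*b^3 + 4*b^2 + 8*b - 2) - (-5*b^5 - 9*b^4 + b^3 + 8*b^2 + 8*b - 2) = 14*b^5 + 6*b^4 - 7*b^3 - 4*b^2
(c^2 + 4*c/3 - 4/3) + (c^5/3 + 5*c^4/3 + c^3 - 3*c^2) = c^5/3 + 5*c^4/3 + c^3 - 2*c^2 + 4*c/3 - 4/3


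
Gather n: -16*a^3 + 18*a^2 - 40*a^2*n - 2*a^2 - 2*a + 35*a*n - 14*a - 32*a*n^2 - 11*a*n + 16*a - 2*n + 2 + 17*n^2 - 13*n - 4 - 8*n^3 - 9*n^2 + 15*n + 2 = -16*a^3 + 16*a^2 - 8*n^3 + n^2*(8 - 32*a) + n*(-40*a^2 + 24*a)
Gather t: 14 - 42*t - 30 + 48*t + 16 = 6*t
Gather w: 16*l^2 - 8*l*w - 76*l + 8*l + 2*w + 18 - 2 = 16*l^2 - 68*l + w*(2 - 8*l) + 16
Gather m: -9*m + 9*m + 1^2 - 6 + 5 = 0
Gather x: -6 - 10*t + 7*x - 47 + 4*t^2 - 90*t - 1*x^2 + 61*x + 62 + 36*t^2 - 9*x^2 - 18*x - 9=40*t^2 - 100*t - 10*x^2 + 50*x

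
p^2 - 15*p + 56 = (p - 8)*(p - 7)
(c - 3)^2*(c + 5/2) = c^3 - 7*c^2/2 - 6*c + 45/2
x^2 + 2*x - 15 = (x - 3)*(x + 5)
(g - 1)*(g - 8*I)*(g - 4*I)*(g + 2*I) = g^4 - g^3 - 10*I*g^3 - 8*g^2 + 10*I*g^2 + 8*g - 64*I*g + 64*I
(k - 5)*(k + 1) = k^2 - 4*k - 5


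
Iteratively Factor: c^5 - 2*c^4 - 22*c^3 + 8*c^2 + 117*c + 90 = (c - 3)*(c^4 + c^3 - 19*c^2 - 49*c - 30) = (c - 5)*(c - 3)*(c^3 + 6*c^2 + 11*c + 6) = (c - 5)*(c - 3)*(c + 2)*(c^2 + 4*c + 3) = (c - 5)*(c - 3)*(c + 1)*(c + 2)*(c + 3)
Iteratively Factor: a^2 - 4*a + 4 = (a - 2)*(a - 2)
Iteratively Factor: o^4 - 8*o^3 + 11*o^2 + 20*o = (o - 5)*(o^3 - 3*o^2 - 4*o) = (o - 5)*(o + 1)*(o^2 - 4*o) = o*(o - 5)*(o + 1)*(o - 4)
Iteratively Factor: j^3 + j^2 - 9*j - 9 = (j + 3)*(j^2 - 2*j - 3) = (j + 1)*(j + 3)*(j - 3)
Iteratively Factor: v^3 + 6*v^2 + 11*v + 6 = (v + 2)*(v^2 + 4*v + 3) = (v + 1)*(v + 2)*(v + 3)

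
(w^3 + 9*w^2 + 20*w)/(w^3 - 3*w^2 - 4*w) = (w^2 + 9*w + 20)/(w^2 - 3*w - 4)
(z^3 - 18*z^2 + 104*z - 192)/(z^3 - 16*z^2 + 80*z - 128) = (z - 6)/(z - 4)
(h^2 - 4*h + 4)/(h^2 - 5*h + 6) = (h - 2)/(h - 3)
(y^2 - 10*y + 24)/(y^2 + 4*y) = (y^2 - 10*y + 24)/(y*(y + 4))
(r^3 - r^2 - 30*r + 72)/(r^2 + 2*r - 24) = r - 3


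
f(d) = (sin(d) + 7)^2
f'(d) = 2*(sin(d) + 7)*cos(d)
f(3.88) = 40.03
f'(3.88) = -9.36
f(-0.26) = 45.47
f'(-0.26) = 13.03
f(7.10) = 59.74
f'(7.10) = 10.58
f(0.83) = 59.88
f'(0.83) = 10.44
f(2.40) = 58.91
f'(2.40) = -11.32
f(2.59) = 56.61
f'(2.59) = -12.82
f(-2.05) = 37.36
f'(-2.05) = -5.64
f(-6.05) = 52.29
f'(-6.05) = 14.07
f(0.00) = 49.00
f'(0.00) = 14.00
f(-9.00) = 43.40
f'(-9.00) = -12.00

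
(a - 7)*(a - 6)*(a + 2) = a^3 - 11*a^2 + 16*a + 84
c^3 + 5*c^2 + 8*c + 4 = (c + 1)*(c + 2)^2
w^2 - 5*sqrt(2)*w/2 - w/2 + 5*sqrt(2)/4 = (w - 1/2)*(w - 5*sqrt(2)/2)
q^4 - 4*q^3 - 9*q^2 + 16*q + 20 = (q - 5)*(q - 2)*(q + 1)*(q + 2)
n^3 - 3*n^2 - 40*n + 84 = (n - 7)*(n - 2)*(n + 6)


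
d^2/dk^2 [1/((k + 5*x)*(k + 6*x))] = 2*((k + 5*x)^2 + (k + 5*x)*(k + 6*x) + (k + 6*x)^2)/((k + 5*x)^3*(k + 6*x)^3)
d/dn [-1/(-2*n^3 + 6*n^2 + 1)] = 6*n*(2 - n)/(-2*n^3 + 6*n^2 + 1)^2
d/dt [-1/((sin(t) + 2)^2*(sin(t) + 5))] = 3*(sin(t) + 4)*cos(t)/((sin(t) + 2)^3*(sin(t) + 5)^2)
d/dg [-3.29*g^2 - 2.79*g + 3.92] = -6.58*g - 2.79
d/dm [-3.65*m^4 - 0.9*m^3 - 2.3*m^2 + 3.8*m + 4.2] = -14.6*m^3 - 2.7*m^2 - 4.6*m + 3.8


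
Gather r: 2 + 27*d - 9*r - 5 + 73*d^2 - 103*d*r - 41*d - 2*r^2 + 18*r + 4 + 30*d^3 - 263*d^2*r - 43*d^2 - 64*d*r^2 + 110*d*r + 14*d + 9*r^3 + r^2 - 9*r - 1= 30*d^3 + 30*d^2 + 9*r^3 + r^2*(-64*d - 1) + r*(-263*d^2 + 7*d)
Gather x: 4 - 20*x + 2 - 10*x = 6 - 30*x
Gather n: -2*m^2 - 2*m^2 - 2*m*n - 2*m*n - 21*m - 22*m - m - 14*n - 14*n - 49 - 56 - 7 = -4*m^2 - 44*m + n*(-4*m - 28) - 112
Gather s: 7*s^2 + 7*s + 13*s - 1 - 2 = 7*s^2 + 20*s - 3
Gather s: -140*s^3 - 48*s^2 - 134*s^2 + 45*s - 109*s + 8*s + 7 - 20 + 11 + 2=-140*s^3 - 182*s^2 - 56*s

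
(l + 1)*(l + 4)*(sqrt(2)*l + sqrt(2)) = sqrt(2)*l^3 + 6*sqrt(2)*l^2 + 9*sqrt(2)*l + 4*sqrt(2)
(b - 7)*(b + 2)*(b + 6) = b^3 + b^2 - 44*b - 84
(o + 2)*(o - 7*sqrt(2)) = o^2 - 7*sqrt(2)*o + 2*o - 14*sqrt(2)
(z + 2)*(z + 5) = z^2 + 7*z + 10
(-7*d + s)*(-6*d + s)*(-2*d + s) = -84*d^3 + 68*d^2*s - 15*d*s^2 + s^3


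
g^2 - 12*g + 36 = (g - 6)^2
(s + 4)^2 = s^2 + 8*s + 16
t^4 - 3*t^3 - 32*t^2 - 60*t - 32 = (t - 8)*(t + 1)*(t + 2)^2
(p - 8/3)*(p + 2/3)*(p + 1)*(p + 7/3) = p^4 + 4*p^3/3 - 55*p^2/9 - 286*p/27 - 112/27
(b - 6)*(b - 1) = b^2 - 7*b + 6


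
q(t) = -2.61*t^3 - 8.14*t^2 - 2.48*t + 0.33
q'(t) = -7.83*t^2 - 16.28*t - 2.48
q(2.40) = -88.59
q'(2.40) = -86.65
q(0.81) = -8.41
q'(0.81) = -20.80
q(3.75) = -261.08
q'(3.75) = -173.64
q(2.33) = -82.65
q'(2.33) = -82.92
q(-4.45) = 80.17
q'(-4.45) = -85.09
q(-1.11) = -3.38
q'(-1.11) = 5.94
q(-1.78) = -6.33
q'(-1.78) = 1.69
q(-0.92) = -2.25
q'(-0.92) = 5.87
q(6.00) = -871.35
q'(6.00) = -382.04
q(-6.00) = 285.93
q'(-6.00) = -186.68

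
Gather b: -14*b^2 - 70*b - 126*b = -14*b^2 - 196*b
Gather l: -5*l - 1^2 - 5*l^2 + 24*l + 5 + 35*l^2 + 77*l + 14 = 30*l^2 + 96*l + 18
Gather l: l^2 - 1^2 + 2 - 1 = l^2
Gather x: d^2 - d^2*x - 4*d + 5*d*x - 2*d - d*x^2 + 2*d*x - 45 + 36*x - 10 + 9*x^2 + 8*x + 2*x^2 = d^2 - 6*d + x^2*(11 - d) + x*(-d^2 + 7*d + 44) - 55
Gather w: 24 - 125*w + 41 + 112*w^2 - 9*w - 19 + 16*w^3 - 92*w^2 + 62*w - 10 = 16*w^3 + 20*w^2 - 72*w + 36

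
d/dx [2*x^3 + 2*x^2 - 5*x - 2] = 6*x^2 + 4*x - 5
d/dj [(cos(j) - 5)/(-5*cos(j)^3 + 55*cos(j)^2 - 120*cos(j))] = 2*(-cos(j)^3 + 13*cos(j)^2 - 55*cos(j) + 60)*sin(j)/(5*(cos(j) - 8)^2*(cos(j) - 3)^2*cos(j)^2)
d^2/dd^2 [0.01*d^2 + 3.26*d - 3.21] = 0.0200000000000000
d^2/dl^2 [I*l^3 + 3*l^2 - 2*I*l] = 6*I*l + 6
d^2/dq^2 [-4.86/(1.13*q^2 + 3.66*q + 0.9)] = (12.411468*q^2 + 40.199976*q - 4.86*(2.26*q + 3.66)*(4.52*q + 7.32) + 9.88524)/(1.13*q^2 + 3.66*q + 0.9)^3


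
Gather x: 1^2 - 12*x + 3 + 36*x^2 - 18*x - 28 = 36*x^2 - 30*x - 24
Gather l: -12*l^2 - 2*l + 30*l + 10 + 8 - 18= -12*l^2 + 28*l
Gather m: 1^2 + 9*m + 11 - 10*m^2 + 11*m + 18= -10*m^2 + 20*m + 30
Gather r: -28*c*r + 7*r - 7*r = -28*c*r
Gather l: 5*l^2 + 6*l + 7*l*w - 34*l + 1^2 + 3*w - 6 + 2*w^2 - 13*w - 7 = 5*l^2 + l*(7*w - 28) + 2*w^2 - 10*w - 12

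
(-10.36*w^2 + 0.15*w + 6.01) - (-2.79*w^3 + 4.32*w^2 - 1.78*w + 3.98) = 2.79*w^3 - 14.68*w^2 + 1.93*w + 2.03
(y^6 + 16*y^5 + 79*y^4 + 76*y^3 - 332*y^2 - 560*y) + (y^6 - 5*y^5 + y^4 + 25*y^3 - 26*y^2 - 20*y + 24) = 2*y^6 + 11*y^5 + 80*y^4 + 101*y^3 - 358*y^2 - 580*y + 24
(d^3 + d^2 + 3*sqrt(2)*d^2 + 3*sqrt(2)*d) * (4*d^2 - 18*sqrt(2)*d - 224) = 4*d^5 - 6*sqrt(2)*d^4 + 4*d^4 - 332*d^3 - 6*sqrt(2)*d^3 - 672*sqrt(2)*d^2 - 332*d^2 - 672*sqrt(2)*d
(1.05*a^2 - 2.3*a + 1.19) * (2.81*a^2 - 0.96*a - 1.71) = 2.9505*a^4 - 7.471*a^3 + 3.7564*a^2 + 2.7906*a - 2.0349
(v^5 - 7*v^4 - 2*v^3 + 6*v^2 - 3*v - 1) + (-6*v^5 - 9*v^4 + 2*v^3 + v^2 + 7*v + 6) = -5*v^5 - 16*v^4 + 7*v^2 + 4*v + 5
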